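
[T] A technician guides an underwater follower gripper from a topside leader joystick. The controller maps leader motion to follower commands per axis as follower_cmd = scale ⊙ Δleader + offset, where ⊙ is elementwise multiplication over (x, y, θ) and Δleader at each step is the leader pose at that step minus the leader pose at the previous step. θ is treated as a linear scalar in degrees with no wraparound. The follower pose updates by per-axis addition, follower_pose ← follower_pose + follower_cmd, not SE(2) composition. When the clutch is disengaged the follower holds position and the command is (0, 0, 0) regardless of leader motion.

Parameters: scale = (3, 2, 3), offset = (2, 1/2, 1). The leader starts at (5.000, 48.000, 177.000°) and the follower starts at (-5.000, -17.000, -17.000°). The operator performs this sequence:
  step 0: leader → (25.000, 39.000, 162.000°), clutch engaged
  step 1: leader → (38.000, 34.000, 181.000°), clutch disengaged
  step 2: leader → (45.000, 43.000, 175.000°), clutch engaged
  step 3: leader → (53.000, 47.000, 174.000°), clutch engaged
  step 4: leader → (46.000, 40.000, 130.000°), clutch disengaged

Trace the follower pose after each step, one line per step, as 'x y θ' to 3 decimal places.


step 0: Δleader=(20.000, -9.000, -15.000°), engaged; cmd=(62.000, -17.500, -44.000°) → follower=(57.000, -34.500, -61.000°)
step 1: Δleader=(13.000, -5.000, 19.000°), disengaged; cmd=(0,0,0) → follower holds at (57.000, -34.500, -61.000°)
step 2: Δleader=(7.000, 9.000, -6.000°), engaged; cmd=(23.000, 18.500, -17.000°) → follower=(80.000, -16.000, -78.000°)
step 3: Δleader=(8.000, 4.000, -1.000°), engaged; cmd=(26.000, 8.500, -2.000°) → follower=(106.000, -7.500, -80.000°)
step 4: Δleader=(-7.000, -7.000, -44.000°), disengaged; cmd=(0,0,0) → follower holds at (106.000, -7.500, -80.000°)

57.000 -34.500 -61.000
57.000 -34.500 -61.000
80.000 -16.000 -78.000
106.000 -7.500 -80.000
106.000 -7.500 -80.000


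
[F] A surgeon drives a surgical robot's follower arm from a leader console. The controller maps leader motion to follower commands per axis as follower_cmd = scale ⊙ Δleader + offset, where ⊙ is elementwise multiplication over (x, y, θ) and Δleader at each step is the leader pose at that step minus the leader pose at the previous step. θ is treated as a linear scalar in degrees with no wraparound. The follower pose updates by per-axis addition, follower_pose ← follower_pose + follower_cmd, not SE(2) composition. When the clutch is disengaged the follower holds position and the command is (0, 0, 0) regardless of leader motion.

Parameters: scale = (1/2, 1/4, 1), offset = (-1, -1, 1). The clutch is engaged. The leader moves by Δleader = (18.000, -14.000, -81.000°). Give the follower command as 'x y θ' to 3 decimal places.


axis x: 1/2·18.000 + -1 = 8.000
axis y: 1/4·-14.000 + -1 = -4.500
axis θ: 1·-81.000 + 1 = -80.000

8.000 -4.500 -80.000


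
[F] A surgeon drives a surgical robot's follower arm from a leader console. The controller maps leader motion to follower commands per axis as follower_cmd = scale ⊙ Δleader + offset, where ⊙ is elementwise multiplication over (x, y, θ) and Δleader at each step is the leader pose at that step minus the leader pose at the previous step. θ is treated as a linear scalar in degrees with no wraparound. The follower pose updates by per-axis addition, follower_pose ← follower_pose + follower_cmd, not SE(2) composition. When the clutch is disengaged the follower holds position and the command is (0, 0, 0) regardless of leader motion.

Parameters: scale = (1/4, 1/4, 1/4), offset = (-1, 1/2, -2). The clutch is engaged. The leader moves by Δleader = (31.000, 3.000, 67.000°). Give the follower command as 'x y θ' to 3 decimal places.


axis x: 1/4·31.000 + -1 = 6.750
axis y: 1/4·3.000 + 1/2 = 1.250
axis θ: 1/4·67.000 + -2 = 14.750

6.750 1.250 14.750


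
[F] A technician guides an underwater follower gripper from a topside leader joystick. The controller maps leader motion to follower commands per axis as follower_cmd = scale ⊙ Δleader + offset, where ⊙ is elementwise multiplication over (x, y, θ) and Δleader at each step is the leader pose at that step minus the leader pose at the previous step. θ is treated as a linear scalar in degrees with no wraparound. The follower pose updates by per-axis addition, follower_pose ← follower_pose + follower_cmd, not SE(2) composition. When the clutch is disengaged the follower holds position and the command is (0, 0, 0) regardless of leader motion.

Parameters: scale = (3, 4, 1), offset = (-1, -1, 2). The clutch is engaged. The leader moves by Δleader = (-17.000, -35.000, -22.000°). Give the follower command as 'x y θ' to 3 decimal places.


axis x: 3·-17.000 + -1 = -52.000
axis y: 4·-35.000 + -1 = -141.000
axis θ: 1·-22.000 + 2 = -20.000

-52.000 -141.000 -20.000


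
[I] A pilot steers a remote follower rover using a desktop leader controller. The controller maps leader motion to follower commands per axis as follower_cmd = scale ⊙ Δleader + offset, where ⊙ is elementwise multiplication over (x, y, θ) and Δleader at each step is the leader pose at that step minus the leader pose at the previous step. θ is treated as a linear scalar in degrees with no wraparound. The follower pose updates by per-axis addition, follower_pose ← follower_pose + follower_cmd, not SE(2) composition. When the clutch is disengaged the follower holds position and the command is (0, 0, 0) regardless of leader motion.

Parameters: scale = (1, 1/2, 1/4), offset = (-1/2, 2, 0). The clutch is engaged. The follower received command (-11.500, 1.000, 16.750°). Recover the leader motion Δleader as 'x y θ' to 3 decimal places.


-11.000 -2.000 67.000

axis x: (-11.500 − -1/2) / (1) = -11.000
axis y: (1.000 − 2) / (1/2) = -2.000
axis θ: (16.750 − 0) / (1/4) = 67.000


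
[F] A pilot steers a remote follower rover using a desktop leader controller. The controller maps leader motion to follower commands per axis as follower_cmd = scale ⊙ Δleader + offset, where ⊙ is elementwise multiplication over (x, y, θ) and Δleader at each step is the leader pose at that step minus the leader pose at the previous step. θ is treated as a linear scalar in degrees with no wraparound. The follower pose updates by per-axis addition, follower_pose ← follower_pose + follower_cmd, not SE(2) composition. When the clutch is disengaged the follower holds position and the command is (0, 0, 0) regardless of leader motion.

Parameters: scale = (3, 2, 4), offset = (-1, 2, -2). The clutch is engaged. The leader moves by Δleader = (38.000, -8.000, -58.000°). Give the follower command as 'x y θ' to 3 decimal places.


113.000 -14.000 -234.000

axis x: 3·38.000 + -1 = 113.000
axis y: 2·-8.000 + 2 = -14.000
axis θ: 4·-58.000 + -2 = -234.000


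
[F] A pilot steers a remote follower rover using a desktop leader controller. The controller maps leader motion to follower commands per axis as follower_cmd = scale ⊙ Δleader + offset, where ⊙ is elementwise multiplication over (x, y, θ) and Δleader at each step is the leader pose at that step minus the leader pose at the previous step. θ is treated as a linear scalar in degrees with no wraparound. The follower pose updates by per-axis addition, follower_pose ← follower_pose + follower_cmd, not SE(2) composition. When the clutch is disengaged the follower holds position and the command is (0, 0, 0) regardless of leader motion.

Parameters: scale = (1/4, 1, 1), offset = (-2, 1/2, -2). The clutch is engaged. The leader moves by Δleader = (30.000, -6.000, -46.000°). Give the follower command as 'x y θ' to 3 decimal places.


5.500 -5.500 -48.000

axis x: 1/4·30.000 + -2 = 5.500
axis y: 1·-6.000 + 1/2 = -5.500
axis θ: 1·-46.000 + -2 = -48.000


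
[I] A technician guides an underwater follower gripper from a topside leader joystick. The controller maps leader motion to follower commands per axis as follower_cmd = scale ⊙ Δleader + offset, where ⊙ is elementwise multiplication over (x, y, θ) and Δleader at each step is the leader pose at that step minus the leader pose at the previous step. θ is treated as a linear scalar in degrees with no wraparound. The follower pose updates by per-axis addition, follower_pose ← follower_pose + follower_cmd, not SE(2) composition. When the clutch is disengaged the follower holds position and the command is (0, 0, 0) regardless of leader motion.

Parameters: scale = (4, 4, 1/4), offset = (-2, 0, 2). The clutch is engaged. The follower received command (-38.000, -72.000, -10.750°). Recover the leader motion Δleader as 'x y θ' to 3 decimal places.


-9.000 -18.000 -51.000

axis x: (-38.000 − -2) / (4) = -9.000
axis y: (-72.000 − 0) / (4) = -18.000
axis θ: (-10.750 − 2) / (1/4) = -51.000


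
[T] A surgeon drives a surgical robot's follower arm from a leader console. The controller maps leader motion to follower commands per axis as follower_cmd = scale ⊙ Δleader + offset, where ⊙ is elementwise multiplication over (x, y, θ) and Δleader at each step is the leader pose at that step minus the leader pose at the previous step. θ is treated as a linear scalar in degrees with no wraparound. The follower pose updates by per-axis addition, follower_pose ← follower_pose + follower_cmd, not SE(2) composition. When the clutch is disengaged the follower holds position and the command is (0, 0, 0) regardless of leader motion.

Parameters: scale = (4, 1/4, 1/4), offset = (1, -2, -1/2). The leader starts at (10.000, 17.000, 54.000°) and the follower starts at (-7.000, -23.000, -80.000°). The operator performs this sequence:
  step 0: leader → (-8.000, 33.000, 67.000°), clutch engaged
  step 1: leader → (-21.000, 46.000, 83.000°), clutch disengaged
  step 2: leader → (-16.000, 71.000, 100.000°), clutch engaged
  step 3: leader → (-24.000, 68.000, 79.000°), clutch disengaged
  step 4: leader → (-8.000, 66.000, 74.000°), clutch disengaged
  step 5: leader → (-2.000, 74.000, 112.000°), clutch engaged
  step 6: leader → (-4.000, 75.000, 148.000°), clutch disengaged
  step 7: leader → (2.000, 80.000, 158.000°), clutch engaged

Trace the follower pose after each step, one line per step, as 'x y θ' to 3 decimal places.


-78.000 -21.000 -77.250
-78.000 -21.000 -77.250
-57.000 -16.750 -73.500
-57.000 -16.750 -73.500
-57.000 -16.750 -73.500
-32.000 -16.750 -64.500
-32.000 -16.750 -64.500
-7.000 -17.500 -62.500

step 0: Δleader=(-18.000, 16.000, 13.000°), engaged; cmd=(-71.000, 2.000, 2.750°) → follower=(-78.000, -21.000, -77.250°)
step 1: Δleader=(-13.000, 13.000, 16.000°), disengaged; cmd=(0,0,0) → follower holds at (-78.000, -21.000, -77.250°)
step 2: Δleader=(5.000, 25.000, 17.000°), engaged; cmd=(21.000, 4.250, 3.750°) → follower=(-57.000, -16.750, -73.500°)
step 3: Δleader=(-8.000, -3.000, -21.000°), disengaged; cmd=(0,0,0) → follower holds at (-57.000, -16.750, -73.500°)
step 4: Δleader=(16.000, -2.000, -5.000°), disengaged; cmd=(0,0,0) → follower holds at (-57.000, -16.750, -73.500°)
step 5: Δleader=(6.000, 8.000, 38.000°), engaged; cmd=(25.000, 0.000, 9.000°) → follower=(-32.000, -16.750, -64.500°)
step 6: Δleader=(-2.000, 1.000, 36.000°), disengaged; cmd=(0,0,0) → follower holds at (-32.000, -16.750, -64.500°)
step 7: Δleader=(6.000, 5.000, 10.000°), engaged; cmd=(25.000, -0.750, 2.000°) → follower=(-7.000, -17.500, -62.500°)


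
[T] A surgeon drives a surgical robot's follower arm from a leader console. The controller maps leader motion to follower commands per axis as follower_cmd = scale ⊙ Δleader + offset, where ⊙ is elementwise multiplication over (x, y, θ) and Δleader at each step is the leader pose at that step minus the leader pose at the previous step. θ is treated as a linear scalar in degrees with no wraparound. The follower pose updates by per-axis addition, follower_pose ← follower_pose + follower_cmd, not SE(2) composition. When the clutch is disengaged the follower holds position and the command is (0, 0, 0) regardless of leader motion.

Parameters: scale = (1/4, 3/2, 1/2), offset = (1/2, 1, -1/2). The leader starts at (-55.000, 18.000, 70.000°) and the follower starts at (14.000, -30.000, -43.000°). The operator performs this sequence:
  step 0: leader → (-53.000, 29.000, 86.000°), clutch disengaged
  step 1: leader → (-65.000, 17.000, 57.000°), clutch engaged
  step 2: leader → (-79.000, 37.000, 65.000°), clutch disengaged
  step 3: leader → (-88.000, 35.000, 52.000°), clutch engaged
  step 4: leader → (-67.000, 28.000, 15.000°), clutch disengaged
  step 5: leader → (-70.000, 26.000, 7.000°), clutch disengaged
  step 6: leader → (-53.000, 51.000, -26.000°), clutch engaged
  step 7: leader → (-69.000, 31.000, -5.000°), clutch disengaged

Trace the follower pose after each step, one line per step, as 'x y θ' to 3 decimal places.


step 0: Δleader=(2.000, 11.000, 16.000°), disengaged; cmd=(0,0,0) → follower holds at (14.000, -30.000, -43.000°)
step 1: Δleader=(-12.000, -12.000, -29.000°), engaged; cmd=(-2.500, -17.000, -15.000°) → follower=(11.500, -47.000, -58.000°)
step 2: Δleader=(-14.000, 20.000, 8.000°), disengaged; cmd=(0,0,0) → follower holds at (11.500, -47.000, -58.000°)
step 3: Δleader=(-9.000, -2.000, -13.000°), engaged; cmd=(-1.750, -2.000, -7.000°) → follower=(9.750, -49.000, -65.000°)
step 4: Δleader=(21.000, -7.000, -37.000°), disengaged; cmd=(0,0,0) → follower holds at (9.750, -49.000, -65.000°)
step 5: Δleader=(-3.000, -2.000, -8.000°), disengaged; cmd=(0,0,0) → follower holds at (9.750, -49.000, -65.000°)
step 6: Δleader=(17.000, 25.000, -33.000°), engaged; cmd=(4.750, 38.500, -17.000°) → follower=(14.500, -10.500, -82.000°)
step 7: Δleader=(-16.000, -20.000, 21.000°), disengaged; cmd=(0,0,0) → follower holds at (14.500, -10.500, -82.000°)

14.000 -30.000 -43.000
11.500 -47.000 -58.000
11.500 -47.000 -58.000
9.750 -49.000 -65.000
9.750 -49.000 -65.000
9.750 -49.000 -65.000
14.500 -10.500 -82.000
14.500 -10.500 -82.000


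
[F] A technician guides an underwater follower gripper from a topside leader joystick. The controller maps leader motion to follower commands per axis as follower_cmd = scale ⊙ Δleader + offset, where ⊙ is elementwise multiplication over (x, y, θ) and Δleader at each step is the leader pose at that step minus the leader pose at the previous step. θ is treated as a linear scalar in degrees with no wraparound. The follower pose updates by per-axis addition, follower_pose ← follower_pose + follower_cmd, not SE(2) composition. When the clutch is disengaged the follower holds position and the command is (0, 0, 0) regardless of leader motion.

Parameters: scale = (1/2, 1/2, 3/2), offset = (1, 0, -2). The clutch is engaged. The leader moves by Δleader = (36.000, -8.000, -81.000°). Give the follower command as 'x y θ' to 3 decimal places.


19.000 -4.000 -123.500

axis x: 1/2·36.000 + 1 = 19.000
axis y: 1/2·-8.000 + 0 = -4.000
axis θ: 3/2·-81.000 + -2 = -123.500


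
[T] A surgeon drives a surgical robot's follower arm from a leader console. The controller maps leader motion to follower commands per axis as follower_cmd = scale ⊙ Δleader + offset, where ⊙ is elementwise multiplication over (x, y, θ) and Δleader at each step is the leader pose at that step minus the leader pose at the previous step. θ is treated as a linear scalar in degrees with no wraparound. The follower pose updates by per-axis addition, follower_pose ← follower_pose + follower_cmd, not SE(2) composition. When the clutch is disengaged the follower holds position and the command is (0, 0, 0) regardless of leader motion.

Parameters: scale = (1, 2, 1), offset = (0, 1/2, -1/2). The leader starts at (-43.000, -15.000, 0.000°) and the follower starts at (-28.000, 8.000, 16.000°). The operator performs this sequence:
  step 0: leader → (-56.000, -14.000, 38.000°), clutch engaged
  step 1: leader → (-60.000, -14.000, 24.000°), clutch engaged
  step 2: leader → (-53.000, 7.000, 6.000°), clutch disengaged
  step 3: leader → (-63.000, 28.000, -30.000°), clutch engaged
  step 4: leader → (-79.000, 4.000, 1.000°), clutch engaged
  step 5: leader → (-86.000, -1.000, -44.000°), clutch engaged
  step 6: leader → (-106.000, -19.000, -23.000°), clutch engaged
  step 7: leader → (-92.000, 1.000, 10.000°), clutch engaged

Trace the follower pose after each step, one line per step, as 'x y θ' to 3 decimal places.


-41.000 10.500 53.500
-45.000 11.000 39.000
-45.000 11.000 39.000
-55.000 53.500 2.500
-71.000 6.000 33.000
-78.000 -3.500 -12.500
-98.000 -39.000 8.000
-84.000 1.500 40.500

step 0: Δleader=(-13.000, 1.000, 38.000°), engaged; cmd=(-13.000, 2.500, 37.500°) → follower=(-41.000, 10.500, 53.500°)
step 1: Δleader=(-4.000, 0.000, -14.000°), engaged; cmd=(-4.000, 0.500, -14.500°) → follower=(-45.000, 11.000, 39.000°)
step 2: Δleader=(7.000, 21.000, -18.000°), disengaged; cmd=(0,0,0) → follower holds at (-45.000, 11.000, 39.000°)
step 3: Δleader=(-10.000, 21.000, -36.000°), engaged; cmd=(-10.000, 42.500, -36.500°) → follower=(-55.000, 53.500, 2.500°)
step 4: Δleader=(-16.000, -24.000, 31.000°), engaged; cmd=(-16.000, -47.500, 30.500°) → follower=(-71.000, 6.000, 33.000°)
step 5: Δleader=(-7.000, -5.000, -45.000°), engaged; cmd=(-7.000, -9.500, -45.500°) → follower=(-78.000, -3.500, -12.500°)
step 6: Δleader=(-20.000, -18.000, 21.000°), engaged; cmd=(-20.000, -35.500, 20.500°) → follower=(-98.000, -39.000, 8.000°)
step 7: Δleader=(14.000, 20.000, 33.000°), engaged; cmd=(14.000, 40.500, 32.500°) → follower=(-84.000, 1.500, 40.500°)


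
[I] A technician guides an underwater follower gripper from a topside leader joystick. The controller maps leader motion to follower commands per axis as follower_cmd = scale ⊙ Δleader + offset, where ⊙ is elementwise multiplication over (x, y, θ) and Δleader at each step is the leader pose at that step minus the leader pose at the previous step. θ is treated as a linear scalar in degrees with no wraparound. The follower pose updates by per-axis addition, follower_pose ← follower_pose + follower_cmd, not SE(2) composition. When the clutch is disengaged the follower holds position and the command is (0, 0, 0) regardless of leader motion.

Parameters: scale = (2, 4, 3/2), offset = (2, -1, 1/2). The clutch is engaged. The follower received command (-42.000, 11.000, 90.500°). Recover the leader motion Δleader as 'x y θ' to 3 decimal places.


-22.000 3.000 60.000

axis x: (-42.000 − 2) / (2) = -22.000
axis y: (11.000 − -1) / (4) = 3.000
axis θ: (90.500 − 1/2) / (3/2) = 60.000


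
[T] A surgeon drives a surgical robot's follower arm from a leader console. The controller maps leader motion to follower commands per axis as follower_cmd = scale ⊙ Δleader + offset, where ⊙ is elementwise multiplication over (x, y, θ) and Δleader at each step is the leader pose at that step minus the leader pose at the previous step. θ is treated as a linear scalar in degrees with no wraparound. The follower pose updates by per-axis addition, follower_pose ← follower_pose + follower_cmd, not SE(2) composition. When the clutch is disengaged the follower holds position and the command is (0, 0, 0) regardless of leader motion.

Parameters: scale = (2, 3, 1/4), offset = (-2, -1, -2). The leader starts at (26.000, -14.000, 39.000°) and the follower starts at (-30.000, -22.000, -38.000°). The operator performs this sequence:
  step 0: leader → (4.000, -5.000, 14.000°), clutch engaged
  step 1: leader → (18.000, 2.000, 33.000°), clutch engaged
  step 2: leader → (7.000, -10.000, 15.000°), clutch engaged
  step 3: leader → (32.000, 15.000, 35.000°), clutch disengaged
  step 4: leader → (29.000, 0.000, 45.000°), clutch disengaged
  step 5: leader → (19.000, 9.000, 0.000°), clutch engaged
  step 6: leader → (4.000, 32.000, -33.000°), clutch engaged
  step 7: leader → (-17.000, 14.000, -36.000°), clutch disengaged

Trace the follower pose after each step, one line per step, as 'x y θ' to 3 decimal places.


step 0: Δleader=(-22.000, 9.000, -25.000°), engaged; cmd=(-46.000, 26.000, -8.250°) → follower=(-76.000, 4.000, -46.250°)
step 1: Δleader=(14.000, 7.000, 19.000°), engaged; cmd=(26.000, 20.000, 2.750°) → follower=(-50.000, 24.000, -43.500°)
step 2: Δleader=(-11.000, -12.000, -18.000°), engaged; cmd=(-24.000, -37.000, -6.500°) → follower=(-74.000, -13.000, -50.000°)
step 3: Δleader=(25.000, 25.000, 20.000°), disengaged; cmd=(0,0,0) → follower holds at (-74.000, -13.000, -50.000°)
step 4: Δleader=(-3.000, -15.000, 10.000°), disengaged; cmd=(0,0,0) → follower holds at (-74.000, -13.000, -50.000°)
step 5: Δleader=(-10.000, 9.000, -45.000°), engaged; cmd=(-22.000, 26.000, -13.250°) → follower=(-96.000, 13.000, -63.250°)
step 6: Δleader=(-15.000, 23.000, -33.000°), engaged; cmd=(-32.000, 68.000, -10.250°) → follower=(-128.000, 81.000, -73.500°)
step 7: Δleader=(-21.000, -18.000, -3.000°), disengaged; cmd=(0,0,0) → follower holds at (-128.000, 81.000, -73.500°)

-76.000 4.000 -46.250
-50.000 24.000 -43.500
-74.000 -13.000 -50.000
-74.000 -13.000 -50.000
-74.000 -13.000 -50.000
-96.000 13.000 -63.250
-128.000 81.000 -73.500
-128.000 81.000 -73.500


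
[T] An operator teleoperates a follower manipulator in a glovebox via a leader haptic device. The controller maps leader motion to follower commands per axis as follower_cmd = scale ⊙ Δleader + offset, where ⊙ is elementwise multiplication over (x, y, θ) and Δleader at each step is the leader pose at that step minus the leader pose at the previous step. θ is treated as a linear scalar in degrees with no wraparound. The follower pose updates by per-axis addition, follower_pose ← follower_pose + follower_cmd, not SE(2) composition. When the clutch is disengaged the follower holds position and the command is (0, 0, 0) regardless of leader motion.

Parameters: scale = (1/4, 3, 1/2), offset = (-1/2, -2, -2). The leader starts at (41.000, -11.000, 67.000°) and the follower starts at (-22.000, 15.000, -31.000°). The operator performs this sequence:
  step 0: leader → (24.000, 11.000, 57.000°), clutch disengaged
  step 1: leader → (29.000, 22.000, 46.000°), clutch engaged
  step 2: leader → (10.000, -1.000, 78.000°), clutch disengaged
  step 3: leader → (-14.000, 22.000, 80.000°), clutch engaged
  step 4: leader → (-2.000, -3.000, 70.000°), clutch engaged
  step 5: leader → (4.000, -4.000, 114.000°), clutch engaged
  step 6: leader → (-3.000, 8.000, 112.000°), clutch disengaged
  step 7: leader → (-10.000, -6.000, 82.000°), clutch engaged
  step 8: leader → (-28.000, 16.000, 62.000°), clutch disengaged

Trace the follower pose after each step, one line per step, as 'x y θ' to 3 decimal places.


-22.000 15.000 -31.000
-21.250 46.000 -38.500
-21.250 46.000 -38.500
-27.750 113.000 -39.500
-25.250 36.000 -46.500
-24.250 31.000 -26.500
-24.250 31.000 -26.500
-26.500 -13.000 -43.500
-26.500 -13.000 -43.500

step 0: Δleader=(-17.000, 22.000, -10.000°), disengaged; cmd=(0,0,0) → follower holds at (-22.000, 15.000, -31.000°)
step 1: Δleader=(5.000, 11.000, -11.000°), engaged; cmd=(0.750, 31.000, -7.500°) → follower=(-21.250, 46.000, -38.500°)
step 2: Δleader=(-19.000, -23.000, 32.000°), disengaged; cmd=(0,0,0) → follower holds at (-21.250, 46.000, -38.500°)
step 3: Δleader=(-24.000, 23.000, 2.000°), engaged; cmd=(-6.500, 67.000, -1.000°) → follower=(-27.750, 113.000, -39.500°)
step 4: Δleader=(12.000, -25.000, -10.000°), engaged; cmd=(2.500, -77.000, -7.000°) → follower=(-25.250, 36.000, -46.500°)
step 5: Δleader=(6.000, -1.000, 44.000°), engaged; cmd=(1.000, -5.000, 20.000°) → follower=(-24.250, 31.000, -26.500°)
step 6: Δleader=(-7.000, 12.000, -2.000°), disengaged; cmd=(0,0,0) → follower holds at (-24.250, 31.000, -26.500°)
step 7: Δleader=(-7.000, -14.000, -30.000°), engaged; cmd=(-2.250, -44.000, -17.000°) → follower=(-26.500, -13.000, -43.500°)
step 8: Δleader=(-18.000, 22.000, -20.000°), disengaged; cmd=(0,0,0) → follower holds at (-26.500, -13.000, -43.500°)


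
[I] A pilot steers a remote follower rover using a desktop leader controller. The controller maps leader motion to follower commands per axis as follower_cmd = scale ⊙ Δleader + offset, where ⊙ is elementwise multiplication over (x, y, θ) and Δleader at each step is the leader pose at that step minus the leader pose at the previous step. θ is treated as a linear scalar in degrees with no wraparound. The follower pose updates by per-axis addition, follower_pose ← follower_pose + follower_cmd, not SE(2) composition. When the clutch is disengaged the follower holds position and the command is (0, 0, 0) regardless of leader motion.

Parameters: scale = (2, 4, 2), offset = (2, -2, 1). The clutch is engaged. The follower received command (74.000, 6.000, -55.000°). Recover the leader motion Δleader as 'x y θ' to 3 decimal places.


36.000 2.000 -28.000

axis x: (74.000 − 2) / (2) = 36.000
axis y: (6.000 − -2) / (4) = 2.000
axis θ: (-55.000 − 1) / (2) = -28.000


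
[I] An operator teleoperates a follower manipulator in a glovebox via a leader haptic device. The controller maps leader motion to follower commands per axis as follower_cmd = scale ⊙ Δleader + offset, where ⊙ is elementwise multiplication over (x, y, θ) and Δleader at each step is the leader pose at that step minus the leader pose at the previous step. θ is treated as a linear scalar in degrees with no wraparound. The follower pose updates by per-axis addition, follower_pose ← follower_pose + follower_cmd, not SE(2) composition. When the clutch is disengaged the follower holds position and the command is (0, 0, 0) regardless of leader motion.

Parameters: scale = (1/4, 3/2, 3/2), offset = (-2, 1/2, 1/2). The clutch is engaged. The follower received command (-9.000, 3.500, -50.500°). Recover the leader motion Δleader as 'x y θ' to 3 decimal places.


-28.000 2.000 -34.000

axis x: (-9.000 − -2) / (1/4) = -28.000
axis y: (3.500 − 1/2) / (3/2) = 2.000
axis θ: (-50.500 − 1/2) / (3/2) = -34.000


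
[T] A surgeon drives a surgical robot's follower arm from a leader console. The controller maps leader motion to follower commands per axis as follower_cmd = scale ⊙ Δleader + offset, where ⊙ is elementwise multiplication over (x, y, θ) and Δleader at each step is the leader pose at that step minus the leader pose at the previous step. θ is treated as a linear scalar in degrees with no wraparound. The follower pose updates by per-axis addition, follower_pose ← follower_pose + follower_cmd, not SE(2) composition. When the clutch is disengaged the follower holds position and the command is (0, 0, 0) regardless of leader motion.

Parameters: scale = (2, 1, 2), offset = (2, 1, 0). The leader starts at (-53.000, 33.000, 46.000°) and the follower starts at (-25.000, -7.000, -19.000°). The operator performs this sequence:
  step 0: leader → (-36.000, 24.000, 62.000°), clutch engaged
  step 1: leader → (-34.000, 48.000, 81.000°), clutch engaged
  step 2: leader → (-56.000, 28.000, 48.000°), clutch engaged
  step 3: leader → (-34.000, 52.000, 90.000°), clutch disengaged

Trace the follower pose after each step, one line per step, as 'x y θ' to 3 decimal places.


11.000 -15.000 13.000
17.000 10.000 51.000
-25.000 -9.000 -15.000
-25.000 -9.000 -15.000

step 0: Δleader=(17.000, -9.000, 16.000°), engaged; cmd=(36.000, -8.000, 32.000°) → follower=(11.000, -15.000, 13.000°)
step 1: Δleader=(2.000, 24.000, 19.000°), engaged; cmd=(6.000, 25.000, 38.000°) → follower=(17.000, 10.000, 51.000°)
step 2: Δleader=(-22.000, -20.000, -33.000°), engaged; cmd=(-42.000, -19.000, -66.000°) → follower=(-25.000, -9.000, -15.000°)
step 3: Δleader=(22.000, 24.000, 42.000°), disengaged; cmd=(0,0,0) → follower holds at (-25.000, -9.000, -15.000°)


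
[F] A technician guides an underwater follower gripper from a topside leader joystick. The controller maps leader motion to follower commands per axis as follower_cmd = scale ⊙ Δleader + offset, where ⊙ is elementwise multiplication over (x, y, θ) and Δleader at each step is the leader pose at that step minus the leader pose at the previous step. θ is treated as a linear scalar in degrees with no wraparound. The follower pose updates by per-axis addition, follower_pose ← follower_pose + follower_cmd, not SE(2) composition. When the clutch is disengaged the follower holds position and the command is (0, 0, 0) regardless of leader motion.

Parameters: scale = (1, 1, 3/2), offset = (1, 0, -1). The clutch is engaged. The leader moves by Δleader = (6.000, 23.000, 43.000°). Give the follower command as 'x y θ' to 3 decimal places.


axis x: 1·6.000 + 1 = 7.000
axis y: 1·23.000 + 0 = 23.000
axis θ: 3/2·43.000 + -1 = 63.500

7.000 23.000 63.500


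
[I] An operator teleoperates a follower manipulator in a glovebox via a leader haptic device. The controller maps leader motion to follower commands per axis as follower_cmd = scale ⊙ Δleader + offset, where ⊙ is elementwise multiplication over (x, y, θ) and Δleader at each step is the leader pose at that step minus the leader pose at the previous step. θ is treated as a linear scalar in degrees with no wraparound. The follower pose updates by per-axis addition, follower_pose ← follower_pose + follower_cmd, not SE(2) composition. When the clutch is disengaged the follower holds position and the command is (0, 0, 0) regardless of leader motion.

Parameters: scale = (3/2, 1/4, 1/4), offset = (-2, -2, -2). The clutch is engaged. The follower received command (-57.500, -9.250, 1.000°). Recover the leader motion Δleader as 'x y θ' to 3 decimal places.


-37.000 -29.000 12.000

axis x: (-57.500 − -2) / (3/2) = -37.000
axis y: (-9.250 − -2) / (1/4) = -29.000
axis θ: (1.000 − -2) / (1/4) = 12.000


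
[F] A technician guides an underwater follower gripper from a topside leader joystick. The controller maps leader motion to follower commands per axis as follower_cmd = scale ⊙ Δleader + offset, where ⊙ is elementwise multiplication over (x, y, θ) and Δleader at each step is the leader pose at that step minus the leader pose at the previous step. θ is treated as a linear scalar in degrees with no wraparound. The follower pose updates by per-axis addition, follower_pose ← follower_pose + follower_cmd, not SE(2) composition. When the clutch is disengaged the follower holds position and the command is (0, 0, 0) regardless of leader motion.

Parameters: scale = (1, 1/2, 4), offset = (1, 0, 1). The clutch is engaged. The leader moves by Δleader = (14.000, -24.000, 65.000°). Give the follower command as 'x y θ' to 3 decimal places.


axis x: 1·14.000 + 1 = 15.000
axis y: 1/2·-24.000 + 0 = -12.000
axis θ: 4·65.000 + 1 = 261.000

15.000 -12.000 261.000


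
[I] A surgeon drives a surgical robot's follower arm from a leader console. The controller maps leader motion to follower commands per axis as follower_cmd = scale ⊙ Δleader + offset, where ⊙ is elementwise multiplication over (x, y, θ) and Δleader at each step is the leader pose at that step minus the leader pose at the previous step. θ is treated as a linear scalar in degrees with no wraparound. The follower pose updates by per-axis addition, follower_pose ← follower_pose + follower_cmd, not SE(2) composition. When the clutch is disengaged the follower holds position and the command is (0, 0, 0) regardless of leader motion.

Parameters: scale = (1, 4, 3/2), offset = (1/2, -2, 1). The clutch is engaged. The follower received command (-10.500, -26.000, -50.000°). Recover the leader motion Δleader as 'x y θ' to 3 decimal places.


axis x: (-10.500 − 1/2) / (1) = -11.000
axis y: (-26.000 − -2) / (4) = -6.000
axis θ: (-50.000 − 1) / (3/2) = -34.000

-11.000 -6.000 -34.000


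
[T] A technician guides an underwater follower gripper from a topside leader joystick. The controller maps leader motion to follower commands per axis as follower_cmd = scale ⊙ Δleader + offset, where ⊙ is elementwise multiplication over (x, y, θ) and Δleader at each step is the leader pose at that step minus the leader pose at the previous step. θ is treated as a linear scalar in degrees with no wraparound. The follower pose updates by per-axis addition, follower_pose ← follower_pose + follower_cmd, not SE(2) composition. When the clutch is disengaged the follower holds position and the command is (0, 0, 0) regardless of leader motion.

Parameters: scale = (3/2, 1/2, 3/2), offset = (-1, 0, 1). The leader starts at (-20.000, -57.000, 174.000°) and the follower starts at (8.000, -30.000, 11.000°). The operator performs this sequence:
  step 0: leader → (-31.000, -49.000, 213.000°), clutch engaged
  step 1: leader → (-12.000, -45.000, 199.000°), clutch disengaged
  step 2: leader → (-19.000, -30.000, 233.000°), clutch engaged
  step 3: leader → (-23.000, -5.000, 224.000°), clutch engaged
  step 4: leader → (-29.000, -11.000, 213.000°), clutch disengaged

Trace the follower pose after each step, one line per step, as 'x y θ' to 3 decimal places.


step 0: Δleader=(-11.000, 8.000, 39.000°), engaged; cmd=(-17.500, 4.000, 59.500°) → follower=(-9.500, -26.000, 70.500°)
step 1: Δleader=(19.000, 4.000, -14.000°), disengaged; cmd=(0,0,0) → follower holds at (-9.500, -26.000, 70.500°)
step 2: Δleader=(-7.000, 15.000, 34.000°), engaged; cmd=(-11.500, 7.500, 52.000°) → follower=(-21.000, -18.500, 122.500°)
step 3: Δleader=(-4.000, 25.000, -9.000°), engaged; cmd=(-7.000, 12.500, -12.500°) → follower=(-28.000, -6.000, 110.000°)
step 4: Δleader=(-6.000, -6.000, -11.000°), disengaged; cmd=(0,0,0) → follower holds at (-28.000, -6.000, 110.000°)

-9.500 -26.000 70.500
-9.500 -26.000 70.500
-21.000 -18.500 122.500
-28.000 -6.000 110.000
-28.000 -6.000 110.000


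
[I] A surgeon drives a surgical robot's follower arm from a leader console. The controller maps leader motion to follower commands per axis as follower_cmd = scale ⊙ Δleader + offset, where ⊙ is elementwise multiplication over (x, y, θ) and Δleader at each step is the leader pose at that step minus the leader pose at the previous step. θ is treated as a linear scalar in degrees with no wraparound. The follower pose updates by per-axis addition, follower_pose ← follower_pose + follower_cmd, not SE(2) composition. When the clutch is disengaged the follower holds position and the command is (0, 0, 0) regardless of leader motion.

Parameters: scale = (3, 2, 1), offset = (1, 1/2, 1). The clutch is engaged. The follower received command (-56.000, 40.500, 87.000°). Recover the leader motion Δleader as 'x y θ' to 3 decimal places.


-19.000 20.000 86.000

axis x: (-56.000 − 1) / (3) = -19.000
axis y: (40.500 − 1/2) / (2) = 20.000
axis θ: (87.000 − 1) / (1) = 86.000


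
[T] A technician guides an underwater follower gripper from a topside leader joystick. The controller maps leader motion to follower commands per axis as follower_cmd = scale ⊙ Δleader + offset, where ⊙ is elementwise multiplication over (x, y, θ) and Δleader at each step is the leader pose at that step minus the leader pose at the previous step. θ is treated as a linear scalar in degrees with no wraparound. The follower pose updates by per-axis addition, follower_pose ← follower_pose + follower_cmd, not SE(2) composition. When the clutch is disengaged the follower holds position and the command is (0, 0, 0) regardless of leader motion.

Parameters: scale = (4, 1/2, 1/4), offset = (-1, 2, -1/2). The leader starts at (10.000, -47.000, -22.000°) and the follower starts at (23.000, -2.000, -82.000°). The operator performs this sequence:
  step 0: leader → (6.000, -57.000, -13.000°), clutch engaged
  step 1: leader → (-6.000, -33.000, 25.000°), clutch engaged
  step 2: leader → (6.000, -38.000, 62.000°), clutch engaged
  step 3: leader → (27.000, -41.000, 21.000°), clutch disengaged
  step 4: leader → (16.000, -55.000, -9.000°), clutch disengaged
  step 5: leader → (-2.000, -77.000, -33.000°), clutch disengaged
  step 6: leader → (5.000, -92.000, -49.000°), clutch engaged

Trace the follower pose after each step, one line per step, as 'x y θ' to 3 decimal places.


6.000 -5.000 -80.250
-43.000 9.000 -71.250
4.000 8.500 -62.500
4.000 8.500 -62.500
4.000 8.500 -62.500
4.000 8.500 -62.500
31.000 3.000 -67.000

step 0: Δleader=(-4.000, -10.000, 9.000°), engaged; cmd=(-17.000, -3.000, 1.750°) → follower=(6.000, -5.000, -80.250°)
step 1: Δleader=(-12.000, 24.000, 38.000°), engaged; cmd=(-49.000, 14.000, 9.000°) → follower=(-43.000, 9.000, -71.250°)
step 2: Δleader=(12.000, -5.000, 37.000°), engaged; cmd=(47.000, -0.500, 8.750°) → follower=(4.000, 8.500, -62.500°)
step 3: Δleader=(21.000, -3.000, -41.000°), disengaged; cmd=(0,0,0) → follower holds at (4.000, 8.500, -62.500°)
step 4: Δleader=(-11.000, -14.000, -30.000°), disengaged; cmd=(0,0,0) → follower holds at (4.000, 8.500, -62.500°)
step 5: Δleader=(-18.000, -22.000, -24.000°), disengaged; cmd=(0,0,0) → follower holds at (4.000, 8.500, -62.500°)
step 6: Δleader=(7.000, -15.000, -16.000°), engaged; cmd=(27.000, -5.500, -4.500°) → follower=(31.000, 3.000, -67.000°)


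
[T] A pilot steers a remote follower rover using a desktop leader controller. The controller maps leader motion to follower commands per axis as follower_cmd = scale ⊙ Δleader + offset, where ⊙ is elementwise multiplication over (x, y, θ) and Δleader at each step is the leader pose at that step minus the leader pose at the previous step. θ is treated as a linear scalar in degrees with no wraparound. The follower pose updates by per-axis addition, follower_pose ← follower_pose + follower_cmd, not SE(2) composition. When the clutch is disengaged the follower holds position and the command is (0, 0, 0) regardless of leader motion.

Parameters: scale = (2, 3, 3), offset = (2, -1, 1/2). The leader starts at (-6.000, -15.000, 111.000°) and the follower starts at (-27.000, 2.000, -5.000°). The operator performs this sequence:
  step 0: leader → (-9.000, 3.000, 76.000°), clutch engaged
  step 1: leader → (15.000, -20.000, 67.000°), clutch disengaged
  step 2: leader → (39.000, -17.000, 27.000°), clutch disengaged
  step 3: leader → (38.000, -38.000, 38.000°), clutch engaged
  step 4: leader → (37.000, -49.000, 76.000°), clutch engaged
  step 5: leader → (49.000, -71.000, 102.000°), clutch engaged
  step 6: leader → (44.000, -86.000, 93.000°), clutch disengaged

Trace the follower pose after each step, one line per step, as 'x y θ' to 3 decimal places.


-31.000 55.000 -109.500
-31.000 55.000 -109.500
-31.000 55.000 -109.500
-31.000 -9.000 -76.000
-31.000 -43.000 38.500
-5.000 -110.000 117.000
-5.000 -110.000 117.000

step 0: Δleader=(-3.000, 18.000, -35.000°), engaged; cmd=(-4.000, 53.000, -104.500°) → follower=(-31.000, 55.000, -109.500°)
step 1: Δleader=(24.000, -23.000, -9.000°), disengaged; cmd=(0,0,0) → follower holds at (-31.000, 55.000, -109.500°)
step 2: Δleader=(24.000, 3.000, -40.000°), disengaged; cmd=(0,0,0) → follower holds at (-31.000, 55.000, -109.500°)
step 3: Δleader=(-1.000, -21.000, 11.000°), engaged; cmd=(0.000, -64.000, 33.500°) → follower=(-31.000, -9.000, -76.000°)
step 4: Δleader=(-1.000, -11.000, 38.000°), engaged; cmd=(0.000, -34.000, 114.500°) → follower=(-31.000, -43.000, 38.500°)
step 5: Δleader=(12.000, -22.000, 26.000°), engaged; cmd=(26.000, -67.000, 78.500°) → follower=(-5.000, -110.000, 117.000°)
step 6: Δleader=(-5.000, -15.000, -9.000°), disengaged; cmd=(0,0,0) → follower holds at (-5.000, -110.000, 117.000°)


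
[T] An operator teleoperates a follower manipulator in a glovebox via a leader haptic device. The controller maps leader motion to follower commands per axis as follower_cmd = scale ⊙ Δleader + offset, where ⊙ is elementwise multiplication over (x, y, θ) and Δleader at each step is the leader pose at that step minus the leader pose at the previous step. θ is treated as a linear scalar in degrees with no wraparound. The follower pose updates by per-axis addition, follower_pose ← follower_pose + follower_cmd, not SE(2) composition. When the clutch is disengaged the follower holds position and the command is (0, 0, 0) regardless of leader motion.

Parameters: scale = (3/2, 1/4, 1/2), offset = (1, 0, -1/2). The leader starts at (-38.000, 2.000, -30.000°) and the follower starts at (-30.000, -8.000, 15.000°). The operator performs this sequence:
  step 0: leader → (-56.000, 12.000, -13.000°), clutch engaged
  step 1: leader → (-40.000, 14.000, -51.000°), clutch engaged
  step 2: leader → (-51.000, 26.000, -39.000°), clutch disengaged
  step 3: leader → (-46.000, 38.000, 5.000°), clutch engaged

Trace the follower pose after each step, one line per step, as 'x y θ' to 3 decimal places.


-56.000 -5.500 23.000
-31.000 -5.000 3.500
-31.000 -5.000 3.500
-22.500 -2.000 25.000

step 0: Δleader=(-18.000, 10.000, 17.000°), engaged; cmd=(-26.000, 2.500, 8.000°) → follower=(-56.000, -5.500, 23.000°)
step 1: Δleader=(16.000, 2.000, -38.000°), engaged; cmd=(25.000, 0.500, -19.500°) → follower=(-31.000, -5.000, 3.500°)
step 2: Δleader=(-11.000, 12.000, 12.000°), disengaged; cmd=(0,0,0) → follower holds at (-31.000, -5.000, 3.500°)
step 3: Δleader=(5.000, 12.000, 44.000°), engaged; cmd=(8.500, 3.000, 21.500°) → follower=(-22.500, -2.000, 25.000°)
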